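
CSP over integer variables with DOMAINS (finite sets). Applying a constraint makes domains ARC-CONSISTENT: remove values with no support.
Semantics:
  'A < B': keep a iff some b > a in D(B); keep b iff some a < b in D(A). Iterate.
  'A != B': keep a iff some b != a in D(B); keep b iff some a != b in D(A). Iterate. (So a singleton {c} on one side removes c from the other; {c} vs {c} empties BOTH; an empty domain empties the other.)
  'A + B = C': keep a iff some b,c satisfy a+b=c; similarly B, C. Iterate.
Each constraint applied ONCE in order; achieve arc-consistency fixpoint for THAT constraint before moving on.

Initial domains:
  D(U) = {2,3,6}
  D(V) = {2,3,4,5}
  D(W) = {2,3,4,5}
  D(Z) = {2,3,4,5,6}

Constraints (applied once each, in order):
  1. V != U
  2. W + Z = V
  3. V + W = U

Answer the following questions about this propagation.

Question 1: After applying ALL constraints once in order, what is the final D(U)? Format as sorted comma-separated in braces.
Answer: {6}

Derivation:
Constraint 1 (V != U) on D(V)={2,3,4,5} D(U)={2,3,6}: no change
Constraint 2 (W + Z = V) on D(W)={2,3,4,5} D(Z)={2,3,4,5,6} D(V)={2,3,4,5}: W {2,3,4,5}->{2,3}; Z {2,3,4,5,6}->{2,3}; V {2,3,4,5}->{4,5}
Constraint 3 (V + W = U) on D(V)={4,5} D(W)={2,3} D(U)={2,3,6}: V {4,5}->{4}; W {2,3}->{2}; U {2,3,6}->{6}
So after all 3 constraints: D(U) = {6}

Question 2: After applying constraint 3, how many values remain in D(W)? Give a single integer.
Answer: 1

Derivation:
Constraint 1 (V != U) on D(V)={2,3,4,5} D(U)={2,3,6}: no change
Constraint 2 (W + Z = V) on D(W)={2,3,4,5} D(Z)={2,3,4,5,6} D(V)={2,3,4,5}: W {2,3,4,5}->{2,3}; Z {2,3,4,5,6}->{2,3}; V {2,3,4,5}->{4,5}
Constraint 3 (V + W = U) on D(V)={4,5} D(W)={2,3} D(U)={2,3,6}: V {4,5}->{4}; W {2,3}->{2}; U {2,3,6}->{6}
So after constraint 3: D(W)={2}, size = 1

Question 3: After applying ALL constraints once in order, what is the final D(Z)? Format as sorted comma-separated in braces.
Constraint 1 (V != U) on D(V)={2,3,4,5} D(U)={2,3,6}: no change
Constraint 2 (W + Z = V) on D(W)={2,3,4,5} D(Z)={2,3,4,5,6} D(V)={2,3,4,5}: W {2,3,4,5}->{2,3}; Z {2,3,4,5,6}->{2,3}; V {2,3,4,5}->{4,5}
Constraint 3 (V + W = U) on D(V)={4,5} D(W)={2,3} D(U)={2,3,6}: V {4,5}->{4}; W {2,3}->{2}; U {2,3,6}->{6}
So after all 3 constraints: D(Z) = {2,3}

Answer: {2,3}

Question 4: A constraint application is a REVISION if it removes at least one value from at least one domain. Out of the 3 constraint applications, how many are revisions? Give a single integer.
Answer: 2

Derivation:
Constraint 1 (V != U) on D(V)={2,3,4,5} D(U)={2,3,6}: no change => not a revision
Constraint 2 (W + Z = V) on D(W)={2,3,4,5} D(Z)={2,3,4,5,6} D(V)={2,3,4,5}: W {2,3,4,5}->{2,3}; Z {2,3,4,5,6}->{2,3}; V {2,3,4,5}->{4,5} => REVISION
Constraint 3 (V + W = U) on D(V)={4,5} D(W)={2,3} D(U)={2,3,6}: V {4,5}->{4}; W {2,3}->{2}; U {2,3,6}->{6} => REVISION
Total revisions = 2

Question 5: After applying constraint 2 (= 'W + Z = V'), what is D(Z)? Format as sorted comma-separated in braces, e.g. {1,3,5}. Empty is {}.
Answer: {2,3}

Derivation:
Constraint 1 (V != U) on D(V)={2,3,4,5} D(U)={2,3,6}: no change
Constraint 2 (W + Z = V) on D(W)={2,3,4,5} D(Z)={2,3,4,5,6} D(V)={2,3,4,5}: W {2,3,4,5}->{2,3}; Z {2,3,4,5,6}->{2,3}; V {2,3,4,5}->{4,5}
So after constraint 2: D(Z) = {2,3}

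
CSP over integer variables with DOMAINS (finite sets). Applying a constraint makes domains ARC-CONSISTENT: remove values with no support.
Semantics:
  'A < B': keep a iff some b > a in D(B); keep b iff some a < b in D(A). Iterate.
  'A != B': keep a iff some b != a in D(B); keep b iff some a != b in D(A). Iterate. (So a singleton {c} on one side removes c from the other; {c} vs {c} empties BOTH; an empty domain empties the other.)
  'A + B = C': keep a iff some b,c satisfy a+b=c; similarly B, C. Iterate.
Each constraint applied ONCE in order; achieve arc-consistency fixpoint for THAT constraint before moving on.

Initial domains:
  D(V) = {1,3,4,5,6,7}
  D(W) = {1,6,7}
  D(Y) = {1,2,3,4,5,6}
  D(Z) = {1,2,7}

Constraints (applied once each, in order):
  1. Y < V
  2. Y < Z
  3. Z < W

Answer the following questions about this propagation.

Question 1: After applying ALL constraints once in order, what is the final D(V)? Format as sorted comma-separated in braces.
Answer: {3,4,5,6,7}

Derivation:
Constraint 1 (Y < V) on D(Y)={1,2,3,4,5,6} D(V)={1,3,4,5,6,7}: V {1,3,4,5,6,7}->{3,4,5,6,7}
Constraint 2 (Y < Z) on D(Y)={1,2,3,4,5,6} D(Z)={1,2,7}: Z {1,2,7}->{2,7}
Constraint 3 (Z < W) on D(Z)={2,7} D(W)={1,6,7}: Z {2,7}->{2}; W {1,6,7}->{6,7}
So after all 3 constraints: D(V) = {3,4,5,6,7}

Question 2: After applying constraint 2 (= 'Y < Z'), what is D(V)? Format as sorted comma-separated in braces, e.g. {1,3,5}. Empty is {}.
Answer: {3,4,5,6,7}

Derivation:
Constraint 1 (Y < V) on D(Y)={1,2,3,4,5,6} D(V)={1,3,4,5,6,7}: V {1,3,4,5,6,7}->{3,4,5,6,7}
Constraint 2 (Y < Z) on D(Y)={1,2,3,4,5,6} D(Z)={1,2,7}: Z {1,2,7}->{2,7}
So after constraint 2: D(V) = {3,4,5,6,7}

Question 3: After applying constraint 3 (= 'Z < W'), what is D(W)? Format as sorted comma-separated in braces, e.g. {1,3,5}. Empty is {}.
Answer: {6,7}

Derivation:
Constraint 1 (Y < V) on D(Y)={1,2,3,4,5,6} D(V)={1,3,4,5,6,7}: V {1,3,4,5,6,7}->{3,4,5,6,7}
Constraint 2 (Y < Z) on D(Y)={1,2,3,4,5,6} D(Z)={1,2,7}: Z {1,2,7}->{2,7}
Constraint 3 (Z < W) on D(Z)={2,7} D(W)={1,6,7}: Z {2,7}->{2}; W {1,6,7}->{6,7}
So after constraint 3: D(W) = {6,7}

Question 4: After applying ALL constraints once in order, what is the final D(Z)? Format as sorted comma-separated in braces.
Answer: {2}

Derivation:
Constraint 1 (Y < V) on D(Y)={1,2,3,4,5,6} D(V)={1,3,4,5,6,7}: V {1,3,4,5,6,7}->{3,4,5,6,7}
Constraint 2 (Y < Z) on D(Y)={1,2,3,4,5,6} D(Z)={1,2,7}: Z {1,2,7}->{2,7}
Constraint 3 (Z < W) on D(Z)={2,7} D(W)={1,6,7}: Z {2,7}->{2}; W {1,6,7}->{6,7}
So after all 3 constraints: D(Z) = {2}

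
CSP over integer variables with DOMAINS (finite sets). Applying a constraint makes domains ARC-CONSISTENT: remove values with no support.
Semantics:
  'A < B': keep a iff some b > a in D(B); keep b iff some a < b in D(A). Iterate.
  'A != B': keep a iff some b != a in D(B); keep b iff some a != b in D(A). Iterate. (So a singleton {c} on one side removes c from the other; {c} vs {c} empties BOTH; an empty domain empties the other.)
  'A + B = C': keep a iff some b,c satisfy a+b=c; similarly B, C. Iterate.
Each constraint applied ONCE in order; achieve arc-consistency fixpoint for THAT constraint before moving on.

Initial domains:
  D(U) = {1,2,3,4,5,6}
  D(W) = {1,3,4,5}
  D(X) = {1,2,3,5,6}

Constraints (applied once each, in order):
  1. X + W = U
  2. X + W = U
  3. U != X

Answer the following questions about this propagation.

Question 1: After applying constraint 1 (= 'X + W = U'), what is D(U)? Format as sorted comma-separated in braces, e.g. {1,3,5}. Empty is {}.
Answer: {2,3,4,5,6}

Derivation:
Constraint 1 (X + W = U) on D(X)={1,2,3,5,6} D(W)={1,3,4,5} D(U)={1,2,3,4,5,6}: X {1,2,3,5,6}->{1,2,3,5}; U {1,2,3,4,5,6}->{2,3,4,5,6}
So after constraint 1: D(U) = {2,3,4,5,6}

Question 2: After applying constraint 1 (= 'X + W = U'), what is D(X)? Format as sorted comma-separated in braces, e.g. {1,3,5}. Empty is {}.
Constraint 1 (X + W = U) on D(X)={1,2,3,5,6} D(W)={1,3,4,5} D(U)={1,2,3,4,5,6}: X {1,2,3,5,6}->{1,2,3,5}; U {1,2,3,4,5,6}->{2,3,4,5,6}
So after constraint 1: D(X) = {1,2,3,5}

Answer: {1,2,3,5}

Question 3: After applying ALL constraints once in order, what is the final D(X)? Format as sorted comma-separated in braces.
Constraint 1 (X + W = U) on D(X)={1,2,3,5,6} D(W)={1,3,4,5} D(U)={1,2,3,4,5,6}: X {1,2,3,5,6}->{1,2,3,5}; U {1,2,3,4,5,6}->{2,3,4,5,6}
Constraint 2 (X + W = U) on D(X)={1,2,3,5} D(W)={1,3,4,5} D(U)={2,3,4,5,6}: no change
Constraint 3 (U != X) on D(U)={2,3,4,5,6} D(X)={1,2,3,5}: no change
So after all 3 constraints: D(X) = {1,2,3,5}

Answer: {1,2,3,5}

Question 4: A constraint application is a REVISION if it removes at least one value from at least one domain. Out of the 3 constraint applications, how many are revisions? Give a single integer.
Constraint 1 (X + W = U) on D(X)={1,2,3,5,6} D(W)={1,3,4,5} D(U)={1,2,3,4,5,6}: X {1,2,3,5,6}->{1,2,3,5}; U {1,2,3,4,5,6}->{2,3,4,5,6} => REVISION
Constraint 2 (X + W = U) on D(X)={1,2,3,5} D(W)={1,3,4,5} D(U)={2,3,4,5,6}: no change => not a revision
Constraint 3 (U != X) on D(U)={2,3,4,5,6} D(X)={1,2,3,5}: no change => not a revision
Total revisions = 1

Answer: 1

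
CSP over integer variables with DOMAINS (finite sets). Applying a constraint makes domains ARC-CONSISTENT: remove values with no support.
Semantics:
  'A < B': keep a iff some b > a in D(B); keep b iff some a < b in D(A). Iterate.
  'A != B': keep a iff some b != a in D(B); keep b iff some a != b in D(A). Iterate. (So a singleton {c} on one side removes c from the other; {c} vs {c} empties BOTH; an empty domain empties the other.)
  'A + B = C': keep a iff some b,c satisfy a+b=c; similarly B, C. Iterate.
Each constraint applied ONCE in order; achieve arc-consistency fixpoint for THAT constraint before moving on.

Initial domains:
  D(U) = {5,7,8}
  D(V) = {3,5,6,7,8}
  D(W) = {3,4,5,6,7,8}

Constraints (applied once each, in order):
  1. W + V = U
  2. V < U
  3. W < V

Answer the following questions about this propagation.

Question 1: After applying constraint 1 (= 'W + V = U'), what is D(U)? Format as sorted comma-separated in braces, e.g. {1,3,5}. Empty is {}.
Constraint 1 (W + V = U) on D(W)={3,4,5,6,7,8} D(V)={3,5,6,7,8} D(U)={5,7,8}: W {3,4,5,6,7,8}->{3,4,5}; V {3,5,6,7,8}->{3,5}; U {5,7,8}->{7,8}
So after constraint 1: D(U) = {7,8}

Answer: {7,8}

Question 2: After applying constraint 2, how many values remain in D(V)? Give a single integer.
Answer: 2

Derivation:
Constraint 1 (W + V = U) on D(W)={3,4,5,6,7,8} D(V)={3,5,6,7,8} D(U)={5,7,8}: W {3,4,5,6,7,8}->{3,4,5}; V {3,5,6,7,8}->{3,5}; U {5,7,8}->{7,8}
Constraint 2 (V < U) on D(V)={3,5} D(U)={7,8}: no change
So after constraint 2: D(V)={3,5}, size = 2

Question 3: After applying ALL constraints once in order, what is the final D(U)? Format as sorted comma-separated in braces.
Constraint 1 (W + V = U) on D(W)={3,4,5,6,7,8} D(V)={3,5,6,7,8} D(U)={5,7,8}: W {3,4,5,6,7,8}->{3,4,5}; V {3,5,6,7,8}->{3,5}; U {5,7,8}->{7,8}
Constraint 2 (V < U) on D(V)={3,5} D(U)={7,8}: no change
Constraint 3 (W < V) on D(W)={3,4,5} D(V)={3,5}: W {3,4,5}->{3,4}; V {3,5}->{5}
So after all 3 constraints: D(U) = {7,8}

Answer: {7,8}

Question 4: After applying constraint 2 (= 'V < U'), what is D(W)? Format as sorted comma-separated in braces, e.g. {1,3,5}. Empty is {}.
Answer: {3,4,5}

Derivation:
Constraint 1 (W + V = U) on D(W)={3,4,5,6,7,8} D(V)={3,5,6,7,8} D(U)={5,7,8}: W {3,4,5,6,7,8}->{3,4,5}; V {3,5,6,7,8}->{3,5}; U {5,7,8}->{7,8}
Constraint 2 (V < U) on D(V)={3,5} D(U)={7,8}: no change
So after constraint 2: D(W) = {3,4,5}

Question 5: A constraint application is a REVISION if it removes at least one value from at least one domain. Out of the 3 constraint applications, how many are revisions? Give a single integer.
Answer: 2

Derivation:
Constraint 1 (W + V = U) on D(W)={3,4,5,6,7,8} D(V)={3,5,6,7,8} D(U)={5,7,8}: W {3,4,5,6,7,8}->{3,4,5}; V {3,5,6,7,8}->{3,5}; U {5,7,8}->{7,8} => REVISION
Constraint 2 (V < U) on D(V)={3,5} D(U)={7,8}: no change => not a revision
Constraint 3 (W < V) on D(W)={3,4,5} D(V)={3,5}: W {3,4,5}->{3,4}; V {3,5}->{5} => REVISION
Total revisions = 2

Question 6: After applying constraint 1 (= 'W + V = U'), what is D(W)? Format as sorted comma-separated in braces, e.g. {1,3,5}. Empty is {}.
Constraint 1 (W + V = U) on D(W)={3,4,5,6,7,8} D(V)={3,5,6,7,8} D(U)={5,7,8}: W {3,4,5,6,7,8}->{3,4,5}; V {3,5,6,7,8}->{3,5}; U {5,7,8}->{7,8}
So after constraint 1: D(W) = {3,4,5}

Answer: {3,4,5}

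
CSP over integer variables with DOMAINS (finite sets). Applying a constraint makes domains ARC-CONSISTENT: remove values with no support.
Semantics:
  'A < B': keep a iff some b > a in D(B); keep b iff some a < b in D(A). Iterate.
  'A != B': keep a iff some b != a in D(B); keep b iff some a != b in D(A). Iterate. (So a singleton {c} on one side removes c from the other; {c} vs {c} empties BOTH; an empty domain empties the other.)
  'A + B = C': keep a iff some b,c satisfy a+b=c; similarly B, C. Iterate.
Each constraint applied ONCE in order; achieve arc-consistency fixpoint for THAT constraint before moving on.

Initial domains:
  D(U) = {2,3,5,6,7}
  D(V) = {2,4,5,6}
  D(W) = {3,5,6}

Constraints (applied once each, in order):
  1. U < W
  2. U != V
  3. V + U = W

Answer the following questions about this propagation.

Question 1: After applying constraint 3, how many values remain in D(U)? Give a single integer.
Constraint 1 (U < W) on D(U)={2,3,5,6,7} D(W)={3,5,6}: U {2,3,5,6,7}->{2,3,5}
Constraint 2 (U != V) on D(U)={2,3,5} D(V)={2,4,5,6}: no change
Constraint 3 (V + U = W) on D(V)={2,4,5,6} D(U)={2,3,5} D(W)={3,5,6}: V {2,4,5,6}->{2,4}; U {2,3,5}->{2,3}; W {3,5,6}->{5,6}
So after constraint 3: D(U)={2,3}, size = 2

Answer: 2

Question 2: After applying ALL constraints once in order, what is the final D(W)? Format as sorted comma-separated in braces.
Answer: {5,6}

Derivation:
Constraint 1 (U < W) on D(U)={2,3,5,6,7} D(W)={3,5,6}: U {2,3,5,6,7}->{2,3,5}
Constraint 2 (U != V) on D(U)={2,3,5} D(V)={2,4,5,6}: no change
Constraint 3 (V + U = W) on D(V)={2,4,5,6} D(U)={2,3,5} D(W)={3,5,6}: V {2,4,5,6}->{2,4}; U {2,3,5}->{2,3}; W {3,5,6}->{5,6}
So after all 3 constraints: D(W) = {5,6}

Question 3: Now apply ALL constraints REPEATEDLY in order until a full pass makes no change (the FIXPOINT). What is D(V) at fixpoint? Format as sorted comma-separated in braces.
pass 0 (initial): D(V)={2,4,5,6}
pass 1: U {2,3,5,6,7}->{2,3}; V {2,4,5,6}->{2,4}; W {3,5,6}->{5,6}
pass 2: no change
Fixpoint after 2 passes: D(V) = {2,4}

Answer: {2,4}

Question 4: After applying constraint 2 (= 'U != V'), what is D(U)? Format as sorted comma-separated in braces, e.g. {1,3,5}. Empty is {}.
Answer: {2,3,5}

Derivation:
Constraint 1 (U < W) on D(U)={2,3,5,6,7} D(W)={3,5,6}: U {2,3,5,6,7}->{2,3,5}
Constraint 2 (U != V) on D(U)={2,3,5} D(V)={2,4,5,6}: no change
So after constraint 2: D(U) = {2,3,5}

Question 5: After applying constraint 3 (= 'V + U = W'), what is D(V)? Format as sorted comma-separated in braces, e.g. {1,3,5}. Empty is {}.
Answer: {2,4}

Derivation:
Constraint 1 (U < W) on D(U)={2,3,5,6,7} D(W)={3,5,6}: U {2,3,5,6,7}->{2,3,5}
Constraint 2 (U != V) on D(U)={2,3,5} D(V)={2,4,5,6}: no change
Constraint 3 (V + U = W) on D(V)={2,4,5,6} D(U)={2,3,5} D(W)={3,5,6}: V {2,4,5,6}->{2,4}; U {2,3,5}->{2,3}; W {3,5,6}->{5,6}
So after constraint 3: D(V) = {2,4}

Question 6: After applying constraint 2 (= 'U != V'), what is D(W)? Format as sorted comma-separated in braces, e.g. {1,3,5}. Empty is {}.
Constraint 1 (U < W) on D(U)={2,3,5,6,7} D(W)={3,5,6}: U {2,3,5,6,7}->{2,3,5}
Constraint 2 (U != V) on D(U)={2,3,5} D(V)={2,4,5,6}: no change
So after constraint 2: D(W) = {3,5,6}

Answer: {3,5,6}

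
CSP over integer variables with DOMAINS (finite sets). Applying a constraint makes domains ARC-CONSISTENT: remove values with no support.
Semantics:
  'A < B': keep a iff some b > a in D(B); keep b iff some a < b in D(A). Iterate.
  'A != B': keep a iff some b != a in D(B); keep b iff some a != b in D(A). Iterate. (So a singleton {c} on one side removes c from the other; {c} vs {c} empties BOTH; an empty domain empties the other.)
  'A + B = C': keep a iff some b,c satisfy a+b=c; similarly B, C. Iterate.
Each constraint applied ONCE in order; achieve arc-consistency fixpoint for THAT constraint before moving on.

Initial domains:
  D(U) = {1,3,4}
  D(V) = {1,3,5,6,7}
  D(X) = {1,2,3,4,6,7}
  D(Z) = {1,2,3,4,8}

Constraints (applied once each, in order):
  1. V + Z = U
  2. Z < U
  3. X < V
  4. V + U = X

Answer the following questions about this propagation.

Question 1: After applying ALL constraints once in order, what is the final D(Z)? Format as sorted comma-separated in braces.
Answer: {1,2,3}

Derivation:
Constraint 1 (V + Z = U) on D(V)={1,3,5,6,7} D(Z)={1,2,3,4,8} D(U)={1,3,4}: V {1,3,5,6,7}->{1,3}; Z {1,2,3,4,8}->{1,2,3}; U {1,3,4}->{3,4}
Constraint 2 (Z < U) on D(Z)={1,2,3} D(U)={3,4}: no change
Constraint 3 (X < V) on D(X)={1,2,3,4,6,7} D(V)={1,3}: X {1,2,3,4,6,7}->{1,2}; V {1,3}->{3}
Constraint 4 (V + U = X) on D(V)={3} D(U)={3,4} D(X)={1,2}: V {3}->{}; U {3,4}->{}; X {1,2}->{}
So after all 4 constraints: D(Z) = {1,2,3}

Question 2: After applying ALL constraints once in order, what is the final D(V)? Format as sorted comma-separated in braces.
Constraint 1 (V + Z = U) on D(V)={1,3,5,6,7} D(Z)={1,2,3,4,8} D(U)={1,3,4}: V {1,3,5,6,7}->{1,3}; Z {1,2,3,4,8}->{1,2,3}; U {1,3,4}->{3,4}
Constraint 2 (Z < U) on D(Z)={1,2,3} D(U)={3,4}: no change
Constraint 3 (X < V) on D(X)={1,2,3,4,6,7} D(V)={1,3}: X {1,2,3,4,6,7}->{1,2}; V {1,3}->{3}
Constraint 4 (V + U = X) on D(V)={3} D(U)={3,4} D(X)={1,2}: V {3}->{}; U {3,4}->{}; X {1,2}->{}
So after all 4 constraints: D(V) = {}

Answer: {}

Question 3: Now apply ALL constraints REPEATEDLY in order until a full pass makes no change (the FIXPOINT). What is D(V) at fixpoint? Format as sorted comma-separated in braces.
Answer: {}

Derivation:
pass 0 (initial): D(V)={1,3,5,6,7}
pass 1: U {1,3,4}->{}; V {1,3,5,6,7}->{}; X {1,2,3,4,6,7}->{}; Z {1,2,3,4,8}->{1,2,3}
pass 2: Z {1,2,3}->{}
pass 3: no change
Fixpoint after 3 passes: D(V) = {}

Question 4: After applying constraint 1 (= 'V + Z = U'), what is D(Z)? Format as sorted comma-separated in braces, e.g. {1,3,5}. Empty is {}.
Constraint 1 (V + Z = U) on D(V)={1,3,5,6,7} D(Z)={1,2,3,4,8} D(U)={1,3,4}: V {1,3,5,6,7}->{1,3}; Z {1,2,3,4,8}->{1,2,3}; U {1,3,4}->{3,4}
So after constraint 1: D(Z) = {1,2,3}

Answer: {1,2,3}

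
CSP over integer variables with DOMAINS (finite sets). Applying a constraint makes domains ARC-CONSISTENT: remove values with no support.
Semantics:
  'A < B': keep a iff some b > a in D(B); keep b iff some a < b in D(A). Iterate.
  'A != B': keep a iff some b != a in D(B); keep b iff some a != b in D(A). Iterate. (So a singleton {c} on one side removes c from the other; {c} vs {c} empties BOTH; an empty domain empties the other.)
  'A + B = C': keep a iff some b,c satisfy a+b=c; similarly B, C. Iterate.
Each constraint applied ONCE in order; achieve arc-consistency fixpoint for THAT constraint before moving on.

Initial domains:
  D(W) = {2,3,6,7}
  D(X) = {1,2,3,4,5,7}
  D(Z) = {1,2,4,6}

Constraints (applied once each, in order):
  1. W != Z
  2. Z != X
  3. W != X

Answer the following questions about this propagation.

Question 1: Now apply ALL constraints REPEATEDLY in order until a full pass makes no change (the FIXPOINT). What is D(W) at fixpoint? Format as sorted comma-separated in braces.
pass 0 (initial): D(W)={2,3,6,7}
pass 1: no change
Fixpoint after 1 passes: D(W) = {2,3,6,7}

Answer: {2,3,6,7}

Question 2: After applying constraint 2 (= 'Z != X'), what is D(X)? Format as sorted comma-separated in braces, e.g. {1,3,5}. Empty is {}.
Constraint 1 (W != Z) on D(W)={2,3,6,7} D(Z)={1,2,4,6}: no change
Constraint 2 (Z != X) on D(Z)={1,2,4,6} D(X)={1,2,3,4,5,7}: no change
So after constraint 2: D(X) = {1,2,3,4,5,7}

Answer: {1,2,3,4,5,7}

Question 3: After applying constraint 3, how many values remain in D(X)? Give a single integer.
Constraint 1 (W != Z) on D(W)={2,3,6,7} D(Z)={1,2,4,6}: no change
Constraint 2 (Z != X) on D(Z)={1,2,4,6} D(X)={1,2,3,4,5,7}: no change
Constraint 3 (W != X) on D(W)={2,3,6,7} D(X)={1,2,3,4,5,7}: no change
So after constraint 3: D(X)={1,2,3,4,5,7}, size = 6

Answer: 6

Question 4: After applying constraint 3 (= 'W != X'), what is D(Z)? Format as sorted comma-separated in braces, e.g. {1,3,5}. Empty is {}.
Constraint 1 (W != Z) on D(W)={2,3,6,7} D(Z)={1,2,4,6}: no change
Constraint 2 (Z != X) on D(Z)={1,2,4,6} D(X)={1,2,3,4,5,7}: no change
Constraint 3 (W != X) on D(W)={2,3,6,7} D(X)={1,2,3,4,5,7}: no change
So after constraint 3: D(Z) = {1,2,4,6}

Answer: {1,2,4,6}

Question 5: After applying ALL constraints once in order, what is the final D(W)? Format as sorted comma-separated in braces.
Constraint 1 (W != Z) on D(W)={2,3,6,7} D(Z)={1,2,4,6}: no change
Constraint 2 (Z != X) on D(Z)={1,2,4,6} D(X)={1,2,3,4,5,7}: no change
Constraint 3 (W != X) on D(W)={2,3,6,7} D(X)={1,2,3,4,5,7}: no change
So after all 3 constraints: D(W) = {2,3,6,7}

Answer: {2,3,6,7}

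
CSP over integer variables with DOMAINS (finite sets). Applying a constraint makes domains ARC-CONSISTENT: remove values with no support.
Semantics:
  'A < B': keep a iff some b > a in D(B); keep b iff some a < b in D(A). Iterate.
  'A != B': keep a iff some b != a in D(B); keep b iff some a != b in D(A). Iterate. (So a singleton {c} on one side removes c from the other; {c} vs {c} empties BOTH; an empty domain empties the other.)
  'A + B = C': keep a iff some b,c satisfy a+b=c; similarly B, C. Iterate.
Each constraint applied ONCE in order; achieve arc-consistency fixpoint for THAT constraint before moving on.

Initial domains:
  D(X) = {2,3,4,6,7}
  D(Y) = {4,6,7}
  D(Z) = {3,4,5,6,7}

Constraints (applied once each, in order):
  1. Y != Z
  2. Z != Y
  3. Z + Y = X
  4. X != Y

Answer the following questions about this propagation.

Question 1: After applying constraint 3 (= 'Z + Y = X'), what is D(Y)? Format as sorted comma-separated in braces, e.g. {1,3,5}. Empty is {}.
Answer: {4}

Derivation:
Constraint 1 (Y != Z) on D(Y)={4,6,7} D(Z)={3,4,5,6,7}: no change
Constraint 2 (Z != Y) on D(Z)={3,4,5,6,7} D(Y)={4,6,7}: no change
Constraint 3 (Z + Y = X) on D(Z)={3,4,5,6,7} D(Y)={4,6,7} D(X)={2,3,4,6,7}: Z {3,4,5,6,7}->{3}; Y {4,6,7}->{4}; X {2,3,4,6,7}->{7}
So after constraint 3: D(Y) = {4}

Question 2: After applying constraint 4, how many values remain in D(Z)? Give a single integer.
Constraint 1 (Y != Z) on D(Y)={4,6,7} D(Z)={3,4,5,6,7}: no change
Constraint 2 (Z != Y) on D(Z)={3,4,5,6,7} D(Y)={4,6,7}: no change
Constraint 3 (Z + Y = X) on D(Z)={3,4,5,6,7} D(Y)={4,6,7} D(X)={2,3,4,6,7}: Z {3,4,5,6,7}->{3}; Y {4,6,7}->{4}; X {2,3,4,6,7}->{7}
Constraint 4 (X != Y) on D(X)={7} D(Y)={4}: no change
So after constraint 4: D(Z)={3}, size = 1

Answer: 1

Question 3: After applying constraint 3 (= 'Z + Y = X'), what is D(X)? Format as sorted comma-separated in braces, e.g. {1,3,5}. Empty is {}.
Answer: {7}

Derivation:
Constraint 1 (Y != Z) on D(Y)={4,6,7} D(Z)={3,4,5,6,7}: no change
Constraint 2 (Z != Y) on D(Z)={3,4,5,6,7} D(Y)={4,6,7}: no change
Constraint 3 (Z + Y = X) on D(Z)={3,4,5,6,7} D(Y)={4,6,7} D(X)={2,3,4,6,7}: Z {3,4,5,6,7}->{3}; Y {4,6,7}->{4}; X {2,3,4,6,7}->{7}
So after constraint 3: D(X) = {7}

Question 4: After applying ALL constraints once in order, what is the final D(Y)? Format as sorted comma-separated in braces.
Constraint 1 (Y != Z) on D(Y)={4,6,7} D(Z)={3,4,5,6,7}: no change
Constraint 2 (Z != Y) on D(Z)={3,4,5,6,7} D(Y)={4,6,7}: no change
Constraint 3 (Z + Y = X) on D(Z)={3,4,5,6,7} D(Y)={4,6,7} D(X)={2,3,4,6,7}: Z {3,4,5,6,7}->{3}; Y {4,6,7}->{4}; X {2,3,4,6,7}->{7}
Constraint 4 (X != Y) on D(X)={7} D(Y)={4}: no change
So after all 4 constraints: D(Y) = {4}

Answer: {4}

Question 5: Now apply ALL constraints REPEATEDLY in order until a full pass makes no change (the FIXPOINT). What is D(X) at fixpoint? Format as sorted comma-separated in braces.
Answer: {7}

Derivation:
pass 0 (initial): D(X)={2,3,4,6,7}
pass 1: X {2,3,4,6,7}->{7}; Y {4,6,7}->{4}; Z {3,4,5,6,7}->{3}
pass 2: no change
Fixpoint after 2 passes: D(X) = {7}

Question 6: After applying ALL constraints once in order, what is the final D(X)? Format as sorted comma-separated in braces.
Answer: {7}

Derivation:
Constraint 1 (Y != Z) on D(Y)={4,6,7} D(Z)={3,4,5,6,7}: no change
Constraint 2 (Z != Y) on D(Z)={3,4,5,6,7} D(Y)={4,6,7}: no change
Constraint 3 (Z + Y = X) on D(Z)={3,4,5,6,7} D(Y)={4,6,7} D(X)={2,3,4,6,7}: Z {3,4,5,6,7}->{3}; Y {4,6,7}->{4}; X {2,3,4,6,7}->{7}
Constraint 4 (X != Y) on D(X)={7} D(Y)={4}: no change
So after all 4 constraints: D(X) = {7}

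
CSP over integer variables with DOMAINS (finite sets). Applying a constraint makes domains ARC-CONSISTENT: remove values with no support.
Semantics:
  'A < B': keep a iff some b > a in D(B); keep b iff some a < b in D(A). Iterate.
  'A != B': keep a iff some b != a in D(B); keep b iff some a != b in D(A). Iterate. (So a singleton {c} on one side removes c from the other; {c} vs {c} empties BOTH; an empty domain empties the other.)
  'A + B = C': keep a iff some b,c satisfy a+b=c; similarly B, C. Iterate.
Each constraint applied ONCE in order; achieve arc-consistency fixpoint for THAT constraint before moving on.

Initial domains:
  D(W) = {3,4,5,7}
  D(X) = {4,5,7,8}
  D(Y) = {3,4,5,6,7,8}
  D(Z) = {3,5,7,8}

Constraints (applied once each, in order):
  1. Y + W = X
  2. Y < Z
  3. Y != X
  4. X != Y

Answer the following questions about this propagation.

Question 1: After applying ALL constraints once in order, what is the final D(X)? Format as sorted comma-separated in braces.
Constraint 1 (Y + W = X) on D(Y)={3,4,5,6,7,8} D(W)={3,4,5,7} D(X)={4,5,7,8}: Y {3,4,5,6,7,8}->{3,4,5}; W {3,4,5,7}->{3,4,5}; X {4,5,7,8}->{7,8}
Constraint 2 (Y < Z) on D(Y)={3,4,5} D(Z)={3,5,7,8}: Z {3,5,7,8}->{5,7,8}
Constraint 3 (Y != X) on D(Y)={3,4,5} D(X)={7,8}: no change
Constraint 4 (X != Y) on D(X)={7,8} D(Y)={3,4,5}: no change
So after all 4 constraints: D(X) = {7,8}

Answer: {7,8}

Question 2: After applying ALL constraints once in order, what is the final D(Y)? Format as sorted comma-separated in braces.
Answer: {3,4,5}

Derivation:
Constraint 1 (Y + W = X) on D(Y)={3,4,5,6,7,8} D(W)={3,4,5,7} D(X)={4,5,7,8}: Y {3,4,5,6,7,8}->{3,4,5}; W {3,4,5,7}->{3,4,5}; X {4,5,7,8}->{7,8}
Constraint 2 (Y < Z) on D(Y)={3,4,5} D(Z)={3,5,7,8}: Z {3,5,7,8}->{5,7,8}
Constraint 3 (Y != X) on D(Y)={3,4,5} D(X)={7,8}: no change
Constraint 4 (X != Y) on D(X)={7,8} D(Y)={3,4,5}: no change
So after all 4 constraints: D(Y) = {3,4,5}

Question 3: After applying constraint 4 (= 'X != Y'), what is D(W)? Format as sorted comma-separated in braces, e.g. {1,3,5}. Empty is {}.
Answer: {3,4,5}

Derivation:
Constraint 1 (Y + W = X) on D(Y)={3,4,5,6,7,8} D(W)={3,4,5,7} D(X)={4,5,7,8}: Y {3,4,5,6,7,8}->{3,4,5}; W {3,4,5,7}->{3,4,5}; X {4,5,7,8}->{7,8}
Constraint 2 (Y < Z) on D(Y)={3,4,5} D(Z)={3,5,7,8}: Z {3,5,7,8}->{5,7,8}
Constraint 3 (Y != X) on D(Y)={3,4,5} D(X)={7,8}: no change
Constraint 4 (X != Y) on D(X)={7,8} D(Y)={3,4,5}: no change
So after constraint 4: D(W) = {3,4,5}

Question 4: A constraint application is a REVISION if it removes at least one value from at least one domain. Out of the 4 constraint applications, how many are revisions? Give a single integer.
Constraint 1 (Y + W = X) on D(Y)={3,4,5,6,7,8} D(W)={3,4,5,7} D(X)={4,5,7,8}: Y {3,4,5,6,7,8}->{3,4,5}; W {3,4,5,7}->{3,4,5}; X {4,5,7,8}->{7,8} => REVISION
Constraint 2 (Y < Z) on D(Y)={3,4,5} D(Z)={3,5,7,8}: Z {3,5,7,8}->{5,7,8} => REVISION
Constraint 3 (Y != X) on D(Y)={3,4,5} D(X)={7,8}: no change => not a revision
Constraint 4 (X != Y) on D(X)={7,8} D(Y)={3,4,5}: no change => not a revision
Total revisions = 2

Answer: 2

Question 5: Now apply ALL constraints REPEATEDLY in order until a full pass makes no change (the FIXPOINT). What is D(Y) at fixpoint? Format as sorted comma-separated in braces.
pass 0 (initial): D(Y)={3,4,5,6,7,8}
pass 1: W {3,4,5,7}->{3,4,5}; X {4,5,7,8}->{7,8}; Y {3,4,5,6,7,8}->{3,4,5}; Z {3,5,7,8}->{5,7,8}
pass 2: no change
Fixpoint after 2 passes: D(Y) = {3,4,5}

Answer: {3,4,5}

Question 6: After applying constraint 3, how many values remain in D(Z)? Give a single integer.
Constraint 1 (Y + W = X) on D(Y)={3,4,5,6,7,8} D(W)={3,4,5,7} D(X)={4,5,7,8}: Y {3,4,5,6,7,8}->{3,4,5}; W {3,4,5,7}->{3,4,5}; X {4,5,7,8}->{7,8}
Constraint 2 (Y < Z) on D(Y)={3,4,5} D(Z)={3,5,7,8}: Z {3,5,7,8}->{5,7,8}
Constraint 3 (Y != X) on D(Y)={3,4,5} D(X)={7,8}: no change
So after constraint 3: D(Z)={5,7,8}, size = 3

Answer: 3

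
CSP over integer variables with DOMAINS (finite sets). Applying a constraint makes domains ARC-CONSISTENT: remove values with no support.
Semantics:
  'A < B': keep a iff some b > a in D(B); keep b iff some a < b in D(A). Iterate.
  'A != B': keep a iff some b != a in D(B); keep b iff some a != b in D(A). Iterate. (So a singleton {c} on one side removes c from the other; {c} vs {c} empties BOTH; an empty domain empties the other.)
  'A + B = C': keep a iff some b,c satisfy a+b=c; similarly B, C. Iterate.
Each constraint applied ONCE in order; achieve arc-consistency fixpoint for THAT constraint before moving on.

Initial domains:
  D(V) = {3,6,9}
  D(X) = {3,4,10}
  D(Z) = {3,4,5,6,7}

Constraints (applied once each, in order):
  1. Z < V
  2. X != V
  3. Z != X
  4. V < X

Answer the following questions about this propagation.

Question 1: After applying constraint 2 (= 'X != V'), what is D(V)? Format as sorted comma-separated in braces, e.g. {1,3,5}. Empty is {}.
Answer: {6,9}

Derivation:
Constraint 1 (Z < V) on D(Z)={3,4,5,6,7} D(V)={3,6,9}: V {3,6,9}->{6,9}
Constraint 2 (X != V) on D(X)={3,4,10} D(V)={6,9}: no change
So after constraint 2: D(V) = {6,9}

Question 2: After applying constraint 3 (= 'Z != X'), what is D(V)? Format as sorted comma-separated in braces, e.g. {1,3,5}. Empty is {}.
Answer: {6,9}

Derivation:
Constraint 1 (Z < V) on D(Z)={3,4,5,6,7} D(V)={3,6,9}: V {3,6,9}->{6,9}
Constraint 2 (X != V) on D(X)={3,4,10} D(V)={6,9}: no change
Constraint 3 (Z != X) on D(Z)={3,4,5,6,7} D(X)={3,4,10}: no change
So after constraint 3: D(V) = {6,9}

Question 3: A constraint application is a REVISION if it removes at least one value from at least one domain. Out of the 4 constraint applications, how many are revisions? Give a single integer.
Answer: 2

Derivation:
Constraint 1 (Z < V) on D(Z)={3,4,5,6,7} D(V)={3,6,9}: V {3,6,9}->{6,9} => REVISION
Constraint 2 (X != V) on D(X)={3,4,10} D(V)={6,9}: no change => not a revision
Constraint 3 (Z != X) on D(Z)={3,4,5,6,7} D(X)={3,4,10}: no change => not a revision
Constraint 4 (V < X) on D(V)={6,9} D(X)={3,4,10}: X {3,4,10}->{10} => REVISION
Total revisions = 2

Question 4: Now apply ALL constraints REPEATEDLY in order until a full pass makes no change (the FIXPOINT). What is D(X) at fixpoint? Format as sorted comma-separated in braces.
pass 0 (initial): D(X)={3,4,10}
pass 1: V {3,6,9}->{6,9}; X {3,4,10}->{10}
pass 2: no change
Fixpoint after 2 passes: D(X) = {10}

Answer: {10}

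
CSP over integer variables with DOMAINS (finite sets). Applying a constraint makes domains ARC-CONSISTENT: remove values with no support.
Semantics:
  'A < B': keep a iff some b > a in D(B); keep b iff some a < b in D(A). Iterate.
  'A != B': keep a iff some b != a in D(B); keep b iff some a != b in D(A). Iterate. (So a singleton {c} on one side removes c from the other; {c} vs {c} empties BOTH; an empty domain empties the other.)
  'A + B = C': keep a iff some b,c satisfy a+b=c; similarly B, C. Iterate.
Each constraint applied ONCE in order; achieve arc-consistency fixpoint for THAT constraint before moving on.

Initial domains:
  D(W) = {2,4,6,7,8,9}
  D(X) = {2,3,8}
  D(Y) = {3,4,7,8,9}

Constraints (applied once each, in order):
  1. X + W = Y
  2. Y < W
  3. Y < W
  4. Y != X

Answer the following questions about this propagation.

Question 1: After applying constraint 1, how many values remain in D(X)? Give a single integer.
Answer: 2

Derivation:
Constraint 1 (X + W = Y) on D(X)={2,3,8} D(W)={2,4,6,7,8,9} D(Y)={3,4,7,8,9}: X {2,3,8}->{2,3}; W {2,4,6,7,8,9}->{2,4,6,7}; Y {3,4,7,8,9}->{4,7,8,9}
So after constraint 1: D(X)={2,3}, size = 2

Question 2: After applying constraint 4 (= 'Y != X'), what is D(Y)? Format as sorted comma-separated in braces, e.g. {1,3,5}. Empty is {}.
Constraint 1 (X + W = Y) on D(X)={2,3,8} D(W)={2,4,6,7,8,9} D(Y)={3,4,7,8,9}: X {2,3,8}->{2,3}; W {2,4,6,7,8,9}->{2,4,6,7}; Y {3,4,7,8,9}->{4,7,8,9}
Constraint 2 (Y < W) on D(Y)={4,7,8,9} D(W)={2,4,6,7}: Y {4,7,8,9}->{4}; W {2,4,6,7}->{6,7}
Constraint 3 (Y < W) on D(Y)={4} D(W)={6,7}: no change
Constraint 4 (Y != X) on D(Y)={4} D(X)={2,3}: no change
So after constraint 4: D(Y) = {4}

Answer: {4}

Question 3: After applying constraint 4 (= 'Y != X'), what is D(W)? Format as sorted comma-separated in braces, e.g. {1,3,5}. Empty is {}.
Answer: {6,7}

Derivation:
Constraint 1 (X + W = Y) on D(X)={2,3,8} D(W)={2,4,6,7,8,9} D(Y)={3,4,7,8,9}: X {2,3,8}->{2,3}; W {2,4,6,7,8,9}->{2,4,6,7}; Y {3,4,7,8,9}->{4,7,8,9}
Constraint 2 (Y < W) on D(Y)={4,7,8,9} D(W)={2,4,6,7}: Y {4,7,8,9}->{4}; W {2,4,6,7}->{6,7}
Constraint 3 (Y < W) on D(Y)={4} D(W)={6,7}: no change
Constraint 4 (Y != X) on D(Y)={4} D(X)={2,3}: no change
So after constraint 4: D(W) = {6,7}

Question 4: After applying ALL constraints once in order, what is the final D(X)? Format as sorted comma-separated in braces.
Constraint 1 (X + W = Y) on D(X)={2,3,8} D(W)={2,4,6,7,8,9} D(Y)={3,4,7,8,9}: X {2,3,8}->{2,3}; W {2,4,6,7,8,9}->{2,4,6,7}; Y {3,4,7,8,9}->{4,7,8,9}
Constraint 2 (Y < W) on D(Y)={4,7,8,9} D(W)={2,4,6,7}: Y {4,7,8,9}->{4}; W {2,4,6,7}->{6,7}
Constraint 3 (Y < W) on D(Y)={4} D(W)={6,7}: no change
Constraint 4 (Y != X) on D(Y)={4} D(X)={2,3}: no change
So after all 4 constraints: D(X) = {2,3}

Answer: {2,3}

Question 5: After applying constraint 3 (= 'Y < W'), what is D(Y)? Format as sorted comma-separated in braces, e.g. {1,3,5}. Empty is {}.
Answer: {4}

Derivation:
Constraint 1 (X + W = Y) on D(X)={2,3,8} D(W)={2,4,6,7,8,9} D(Y)={3,4,7,8,9}: X {2,3,8}->{2,3}; W {2,4,6,7,8,9}->{2,4,6,7}; Y {3,4,7,8,9}->{4,7,8,9}
Constraint 2 (Y < W) on D(Y)={4,7,8,9} D(W)={2,4,6,7}: Y {4,7,8,9}->{4}; W {2,4,6,7}->{6,7}
Constraint 3 (Y < W) on D(Y)={4} D(W)={6,7}: no change
So after constraint 3: D(Y) = {4}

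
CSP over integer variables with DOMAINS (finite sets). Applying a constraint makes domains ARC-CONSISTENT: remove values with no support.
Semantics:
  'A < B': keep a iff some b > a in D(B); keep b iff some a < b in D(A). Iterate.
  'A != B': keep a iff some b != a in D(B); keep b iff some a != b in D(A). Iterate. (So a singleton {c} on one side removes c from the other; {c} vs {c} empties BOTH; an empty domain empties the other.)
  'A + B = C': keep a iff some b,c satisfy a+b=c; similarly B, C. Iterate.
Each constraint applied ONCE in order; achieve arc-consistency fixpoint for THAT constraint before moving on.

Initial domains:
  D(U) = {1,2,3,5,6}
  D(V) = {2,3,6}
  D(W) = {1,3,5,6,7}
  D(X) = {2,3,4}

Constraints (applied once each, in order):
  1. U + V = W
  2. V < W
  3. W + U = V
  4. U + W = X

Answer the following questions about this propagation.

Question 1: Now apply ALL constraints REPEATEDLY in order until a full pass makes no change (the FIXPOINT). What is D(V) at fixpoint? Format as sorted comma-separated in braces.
pass 0 (initial): D(V)={2,3,6}
pass 1: U {1,2,3,5,6}->{1}; V {2,3,6}->{6}; W {1,3,5,6,7}->{3}; X {2,3,4}->{4}
pass 2: U {1}->{}; V {6}->{}; W {3}->{}; X {4}->{}
pass 3: no change
Fixpoint after 3 passes: D(V) = {}

Answer: {}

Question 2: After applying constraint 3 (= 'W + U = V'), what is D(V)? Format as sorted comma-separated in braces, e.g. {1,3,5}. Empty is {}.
Answer: {6}

Derivation:
Constraint 1 (U + V = W) on D(U)={1,2,3,5,6} D(V)={2,3,6} D(W)={1,3,5,6,7}: U {1,2,3,5,6}->{1,2,3,5}; W {1,3,5,6,7}->{3,5,6,7}
Constraint 2 (V < W) on D(V)={2,3,6} D(W)={3,5,6,7}: no change
Constraint 3 (W + U = V) on D(W)={3,5,6,7} D(U)={1,2,3,5} D(V)={2,3,6}: W {3,5,6,7}->{3,5}; U {1,2,3,5}->{1,3}; V {2,3,6}->{6}
So after constraint 3: D(V) = {6}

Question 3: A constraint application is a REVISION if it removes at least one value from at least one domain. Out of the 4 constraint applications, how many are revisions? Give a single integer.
Constraint 1 (U + V = W) on D(U)={1,2,3,5,6} D(V)={2,3,6} D(W)={1,3,5,6,7}: U {1,2,3,5,6}->{1,2,3,5}; W {1,3,5,6,7}->{3,5,6,7} => REVISION
Constraint 2 (V < W) on D(V)={2,3,6} D(W)={3,5,6,7}: no change => not a revision
Constraint 3 (W + U = V) on D(W)={3,5,6,7} D(U)={1,2,3,5} D(V)={2,3,6}: W {3,5,6,7}->{3,5}; U {1,2,3,5}->{1,3}; V {2,3,6}->{6} => REVISION
Constraint 4 (U + W = X) on D(U)={1,3} D(W)={3,5} D(X)={2,3,4}: U {1,3}->{1}; W {3,5}->{3}; X {2,3,4}->{4} => REVISION
Total revisions = 3

Answer: 3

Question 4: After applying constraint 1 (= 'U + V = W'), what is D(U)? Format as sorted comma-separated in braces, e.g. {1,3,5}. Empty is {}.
Answer: {1,2,3,5}

Derivation:
Constraint 1 (U + V = W) on D(U)={1,2,3,5,6} D(V)={2,3,6} D(W)={1,3,5,6,7}: U {1,2,3,5,6}->{1,2,3,5}; W {1,3,5,6,7}->{3,5,6,7}
So after constraint 1: D(U) = {1,2,3,5}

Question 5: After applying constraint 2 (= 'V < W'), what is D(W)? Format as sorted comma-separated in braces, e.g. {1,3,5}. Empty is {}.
Answer: {3,5,6,7}

Derivation:
Constraint 1 (U + V = W) on D(U)={1,2,3,5,6} D(V)={2,3,6} D(W)={1,3,5,6,7}: U {1,2,3,5,6}->{1,2,3,5}; W {1,3,5,6,7}->{3,5,6,7}
Constraint 2 (V < W) on D(V)={2,3,6} D(W)={3,5,6,7}: no change
So after constraint 2: D(W) = {3,5,6,7}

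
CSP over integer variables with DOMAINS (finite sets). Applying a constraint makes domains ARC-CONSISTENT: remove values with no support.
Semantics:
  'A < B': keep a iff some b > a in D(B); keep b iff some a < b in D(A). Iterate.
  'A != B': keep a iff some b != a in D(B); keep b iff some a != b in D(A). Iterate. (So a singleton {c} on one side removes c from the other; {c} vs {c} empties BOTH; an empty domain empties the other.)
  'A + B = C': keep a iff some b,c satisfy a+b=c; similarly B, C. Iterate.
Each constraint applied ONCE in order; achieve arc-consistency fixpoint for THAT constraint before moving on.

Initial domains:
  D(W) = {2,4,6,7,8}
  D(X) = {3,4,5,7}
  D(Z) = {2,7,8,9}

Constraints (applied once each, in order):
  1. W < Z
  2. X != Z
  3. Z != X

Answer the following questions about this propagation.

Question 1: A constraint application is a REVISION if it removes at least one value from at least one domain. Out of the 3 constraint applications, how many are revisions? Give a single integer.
Constraint 1 (W < Z) on D(W)={2,4,6,7,8} D(Z)={2,7,8,9}: Z {2,7,8,9}->{7,8,9} => REVISION
Constraint 2 (X != Z) on D(X)={3,4,5,7} D(Z)={7,8,9}: no change => not a revision
Constraint 3 (Z != X) on D(Z)={7,8,9} D(X)={3,4,5,7}: no change => not a revision
Total revisions = 1

Answer: 1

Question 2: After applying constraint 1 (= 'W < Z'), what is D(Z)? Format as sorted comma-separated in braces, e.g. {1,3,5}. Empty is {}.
Constraint 1 (W < Z) on D(W)={2,4,6,7,8} D(Z)={2,7,8,9}: Z {2,7,8,9}->{7,8,9}
So after constraint 1: D(Z) = {7,8,9}

Answer: {7,8,9}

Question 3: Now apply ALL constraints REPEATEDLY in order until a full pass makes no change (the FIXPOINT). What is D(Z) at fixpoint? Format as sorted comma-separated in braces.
Answer: {7,8,9}

Derivation:
pass 0 (initial): D(Z)={2,7,8,9}
pass 1: Z {2,7,8,9}->{7,8,9}
pass 2: no change
Fixpoint after 2 passes: D(Z) = {7,8,9}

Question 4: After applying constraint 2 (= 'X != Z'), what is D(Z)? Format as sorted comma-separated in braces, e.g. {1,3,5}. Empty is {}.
Answer: {7,8,9}

Derivation:
Constraint 1 (W < Z) on D(W)={2,4,6,7,8} D(Z)={2,7,8,9}: Z {2,7,8,9}->{7,8,9}
Constraint 2 (X != Z) on D(X)={3,4,5,7} D(Z)={7,8,9}: no change
So after constraint 2: D(Z) = {7,8,9}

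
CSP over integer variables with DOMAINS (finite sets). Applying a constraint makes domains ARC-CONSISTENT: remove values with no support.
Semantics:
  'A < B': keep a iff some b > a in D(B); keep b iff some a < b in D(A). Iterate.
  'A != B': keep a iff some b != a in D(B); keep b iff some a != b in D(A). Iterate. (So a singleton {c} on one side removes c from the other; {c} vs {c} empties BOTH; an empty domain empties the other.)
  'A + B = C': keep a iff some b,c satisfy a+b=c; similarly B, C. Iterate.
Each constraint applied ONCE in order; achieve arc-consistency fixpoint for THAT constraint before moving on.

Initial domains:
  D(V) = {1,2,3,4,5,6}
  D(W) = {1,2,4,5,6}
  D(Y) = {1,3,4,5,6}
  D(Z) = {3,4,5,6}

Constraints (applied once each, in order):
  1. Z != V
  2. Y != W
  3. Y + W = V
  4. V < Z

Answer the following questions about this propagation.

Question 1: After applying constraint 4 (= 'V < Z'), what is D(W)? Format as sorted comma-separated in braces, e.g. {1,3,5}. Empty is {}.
Answer: {1,2,4,5}

Derivation:
Constraint 1 (Z != V) on D(Z)={3,4,5,6} D(V)={1,2,3,4,5,6}: no change
Constraint 2 (Y != W) on D(Y)={1,3,4,5,6} D(W)={1,2,4,5,6}: no change
Constraint 3 (Y + W = V) on D(Y)={1,3,4,5,6} D(W)={1,2,4,5,6} D(V)={1,2,3,4,5,6}: Y {1,3,4,5,6}->{1,3,4,5}; W {1,2,4,5,6}->{1,2,4,5}; V {1,2,3,4,5,6}->{2,3,4,5,6}
Constraint 4 (V < Z) on D(V)={2,3,4,5,6} D(Z)={3,4,5,6}: V {2,3,4,5,6}->{2,3,4,5}
So after constraint 4: D(W) = {1,2,4,5}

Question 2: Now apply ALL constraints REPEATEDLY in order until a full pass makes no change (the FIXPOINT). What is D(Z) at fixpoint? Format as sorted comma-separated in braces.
Answer: {3,4,5,6}

Derivation:
pass 0 (initial): D(Z)={3,4,5,6}
pass 1: V {1,2,3,4,5,6}->{2,3,4,5}; W {1,2,4,5,6}->{1,2,4,5}; Y {1,3,4,5,6}->{1,3,4,5}
pass 2: W {1,2,4,5}->{1,2,4}; Y {1,3,4,5}->{1,3,4}
pass 3: no change
Fixpoint after 3 passes: D(Z) = {3,4,5,6}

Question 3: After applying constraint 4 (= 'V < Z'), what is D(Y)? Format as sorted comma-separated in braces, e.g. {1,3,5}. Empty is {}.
Answer: {1,3,4,5}

Derivation:
Constraint 1 (Z != V) on D(Z)={3,4,5,6} D(V)={1,2,3,4,5,6}: no change
Constraint 2 (Y != W) on D(Y)={1,3,4,5,6} D(W)={1,2,4,5,6}: no change
Constraint 3 (Y + W = V) on D(Y)={1,3,4,5,6} D(W)={1,2,4,5,6} D(V)={1,2,3,4,5,6}: Y {1,3,4,5,6}->{1,3,4,5}; W {1,2,4,5,6}->{1,2,4,5}; V {1,2,3,4,5,6}->{2,3,4,5,6}
Constraint 4 (V < Z) on D(V)={2,3,4,5,6} D(Z)={3,4,5,6}: V {2,3,4,5,6}->{2,3,4,5}
So after constraint 4: D(Y) = {1,3,4,5}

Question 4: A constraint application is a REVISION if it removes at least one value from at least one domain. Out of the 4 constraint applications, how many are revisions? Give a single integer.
Constraint 1 (Z != V) on D(Z)={3,4,5,6} D(V)={1,2,3,4,5,6}: no change => not a revision
Constraint 2 (Y != W) on D(Y)={1,3,4,5,6} D(W)={1,2,4,5,6}: no change => not a revision
Constraint 3 (Y + W = V) on D(Y)={1,3,4,5,6} D(W)={1,2,4,5,6} D(V)={1,2,3,4,5,6}: Y {1,3,4,5,6}->{1,3,4,5}; W {1,2,4,5,6}->{1,2,4,5}; V {1,2,3,4,5,6}->{2,3,4,5,6} => REVISION
Constraint 4 (V < Z) on D(V)={2,3,4,5,6} D(Z)={3,4,5,6}: V {2,3,4,5,6}->{2,3,4,5} => REVISION
Total revisions = 2

Answer: 2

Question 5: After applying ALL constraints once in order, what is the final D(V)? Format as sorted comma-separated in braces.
Answer: {2,3,4,5}

Derivation:
Constraint 1 (Z != V) on D(Z)={3,4,5,6} D(V)={1,2,3,4,5,6}: no change
Constraint 2 (Y != W) on D(Y)={1,3,4,5,6} D(W)={1,2,4,5,6}: no change
Constraint 3 (Y + W = V) on D(Y)={1,3,4,5,6} D(W)={1,2,4,5,6} D(V)={1,2,3,4,5,6}: Y {1,3,4,5,6}->{1,3,4,5}; W {1,2,4,5,6}->{1,2,4,5}; V {1,2,3,4,5,6}->{2,3,4,5,6}
Constraint 4 (V < Z) on D(V)={2,3,4,5,6} D(Z)={3,4,5,6}: V {2,3,4,5,6}->{2,3,4,5}
So after all 4 constraints: D(V) = {2,3,4,5}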